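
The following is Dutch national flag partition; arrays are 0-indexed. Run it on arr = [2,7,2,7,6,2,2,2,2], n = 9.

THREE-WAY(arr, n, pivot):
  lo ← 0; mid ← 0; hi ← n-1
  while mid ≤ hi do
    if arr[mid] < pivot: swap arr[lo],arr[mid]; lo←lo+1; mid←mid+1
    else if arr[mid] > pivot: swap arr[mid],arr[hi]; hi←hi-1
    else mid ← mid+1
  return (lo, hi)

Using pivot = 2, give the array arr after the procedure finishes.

[2,2,2,2,2,2,6,7,7]

pivot = 2; lo=0, mid=0, hi=8
arr[mid]=2=2: mid=1
arr[mid]=7>2: swap arr[1],arr[8]; hi=7 → [2,2,2,7,6,2,2,2,7]
arr[mid]=2=2: mid=2
arr[mid]=2=2: mid=3
arr[mid]=7>2: swap arr[3],arr[7]; hi=6 → [2,2,2,2,6,2,2,7,7]
arr[mid]=2=2: mid=4
arr[mid]=6>2: swap arr[4],arr[6]; hi=5 → [2,2,2,2,2,2,6,7,7]
arr[mid]=2=2: mid=5
arr[mid]=2=2: mid=6
end: lo=0, hi=5; arr = [2,2,2,2,2,2,6,7,7]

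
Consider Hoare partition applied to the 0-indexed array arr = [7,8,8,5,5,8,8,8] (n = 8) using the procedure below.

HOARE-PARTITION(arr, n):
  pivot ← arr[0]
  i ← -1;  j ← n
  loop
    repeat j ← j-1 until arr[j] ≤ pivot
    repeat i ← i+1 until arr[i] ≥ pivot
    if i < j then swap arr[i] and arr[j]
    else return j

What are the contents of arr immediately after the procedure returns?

[5,5,8,8,7,8,8,8]

pivot = arr[0] = 7; i = -1, j = 8
j→4 (arr[4]=5≤7), i→0 (arr[0]=7≥7); i<j, swap → [5,8,8,5,7,8,8,8]
j→3 (arr[3]=5≤7), i→1 (arr[1]=8≥7); i<j, swap → [5,5,8,8,7,8,8,8]
j→1, i→2; i≥j, return j=1. arr = [5,5,8,8,7,8,8,8]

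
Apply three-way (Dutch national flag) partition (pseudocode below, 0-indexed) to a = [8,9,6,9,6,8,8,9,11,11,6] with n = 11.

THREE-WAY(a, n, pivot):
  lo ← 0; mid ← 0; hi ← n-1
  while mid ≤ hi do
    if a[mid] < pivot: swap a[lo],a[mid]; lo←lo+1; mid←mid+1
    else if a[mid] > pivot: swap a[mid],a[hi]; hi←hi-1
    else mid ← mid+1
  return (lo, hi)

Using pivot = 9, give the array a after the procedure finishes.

lo=0 mid=0 hi=10
8<9: swap(0,0), lo=1 mid=1 ⇒ [8,9,6,9,6,8,8,9,11,11,6]
9=9: mid=2
6<9: swap(1,2), lo=2 mid=3 ⇒ [8,6,9,9,6,8,8,9,11,11,6]
9=9: mid=4
6<9: swap(2,4), lo=3 mid=5 ⇒ [8,6,6,9,9,8,8,9,11,11,6]
8<9: swap(3,5), lo=4 mid=6 ⇒ [8,6,6,8,9,9,8,9,11,11,6]
8<9: swap(4,6), lo=5 mid=7 ⇒ [8,6,6,8,8,9,9,9,11,11,6]
9=9: mid=8
11>9: swap(8,10), hi=9 ⇒ [8,6,6,8,8,9,9,9,6,11,11]
6<9: swap(5,8), lo=6 mid=9 ⇒ [8,6,6,8,8,6,9,9,9,11,11]
11>9: swap(9,9), hi=8 ⇒ [8,6,6,8,8,6,9,9,9,11,11]
done. lo=6 hi=8; a=[8,6,6,8,8,6,9,9,9,11,11]

[8,6,6,8,8,6,9,9,9,11,11]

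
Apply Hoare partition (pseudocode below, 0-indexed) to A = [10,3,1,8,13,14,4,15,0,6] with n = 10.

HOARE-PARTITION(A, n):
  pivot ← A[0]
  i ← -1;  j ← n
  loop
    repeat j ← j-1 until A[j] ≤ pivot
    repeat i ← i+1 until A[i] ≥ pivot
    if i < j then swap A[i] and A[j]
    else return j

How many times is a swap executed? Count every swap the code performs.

3

pivot=10
j stops at 9 (6), i stops at 0 (10); swap ⇒ [6,3,1,8,13,14,4,15,0,10]
j stops at 8 (0), i stops at 4 (13); swap ⇒ [6,3,1,8,0,14,4,15,13,10]
j stops at 6 (4), i stops at 5 (14); swap ⇒ [6,3,1,8,0,4,14,15,13,10]
j stops at 5, i stops at 6; i≥j ⇒ return 5. A=[6,3,1,8,0,4,14,15,13,10]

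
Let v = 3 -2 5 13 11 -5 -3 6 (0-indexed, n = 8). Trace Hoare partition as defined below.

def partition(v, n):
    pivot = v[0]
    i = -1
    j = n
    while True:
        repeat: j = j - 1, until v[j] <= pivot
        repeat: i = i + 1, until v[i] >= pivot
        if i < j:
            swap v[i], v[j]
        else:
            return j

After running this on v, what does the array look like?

pivot = v[0] = 3; i = -1, j = 8
j→6 (v[6]=-3≤3), i→0 (v[0]=3≥3); i<j, swap → -3 -2 5 13 11 -5 3 6
j→5 (v[5]=-5≤3), i→2 (v[2]=5≥3); i<j, swap → -3 -2 -5 13 11 5 3 6
j→2, i→3; i≥j, return j=2. v = -3 -2 -5 13 11 5 3 6

-3 -2 -5 13 11 5 3 6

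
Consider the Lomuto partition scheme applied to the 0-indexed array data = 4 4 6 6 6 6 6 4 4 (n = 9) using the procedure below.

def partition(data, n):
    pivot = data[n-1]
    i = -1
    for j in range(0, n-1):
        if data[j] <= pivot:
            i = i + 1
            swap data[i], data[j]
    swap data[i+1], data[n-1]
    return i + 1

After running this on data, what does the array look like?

pivot=4, i=-1
j=0: 4≤4, i=0, swap(0,0) ⇒ 4 4 6 6 6 6 6 4 4
j=1: 4≤4, i=1, swap(1,1) ⇒ 4 4 6 6 6 6 6 4 4
j=2: 6>4, skip
j=3: 6>4, skip
j=4: 6>4, skip
j=5: 6>4, skip
j=6: 6>4, skip
j=7: 4≤4, i=2, swap(2,7) ⇒ 4 4 4 6 6 6 6 6 4
swap(3,8) ⇒ 4 4 4 4 6 6 6 6 6; return 3

4 4 4 4 6 6 6 6 6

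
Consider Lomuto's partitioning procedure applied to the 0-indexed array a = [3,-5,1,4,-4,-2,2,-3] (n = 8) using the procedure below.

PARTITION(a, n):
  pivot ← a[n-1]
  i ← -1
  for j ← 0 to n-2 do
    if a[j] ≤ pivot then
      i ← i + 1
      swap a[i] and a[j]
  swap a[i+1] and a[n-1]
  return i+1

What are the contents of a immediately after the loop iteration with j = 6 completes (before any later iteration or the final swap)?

[-5,-4,1,4,3,-2,2,-3]

pivot = a[7] = -3; i = -1
j=0: a[0]=3 > -3 → no swap
j=1: a[1]=-5 ≤ -3 → i=0, swap a[0],a[1] → [-5,3,1,4,-4,-2,2,-3]
j=2: a[2]=1 > -3 → no swap
j=3: a[3]=4 > -3 → no swap
j=4: a[4]=-4 ≤ -3 → i=1, swap a[1],a[4] → [-5,-4,1,4,3,-2,2,-3]
j=5: a[5]=-2 > -3 → no swap
j=6: a[6]=2 > -3 → no swap
(after j=6) a = [-5,-4,1,4,3,-2,2,-3]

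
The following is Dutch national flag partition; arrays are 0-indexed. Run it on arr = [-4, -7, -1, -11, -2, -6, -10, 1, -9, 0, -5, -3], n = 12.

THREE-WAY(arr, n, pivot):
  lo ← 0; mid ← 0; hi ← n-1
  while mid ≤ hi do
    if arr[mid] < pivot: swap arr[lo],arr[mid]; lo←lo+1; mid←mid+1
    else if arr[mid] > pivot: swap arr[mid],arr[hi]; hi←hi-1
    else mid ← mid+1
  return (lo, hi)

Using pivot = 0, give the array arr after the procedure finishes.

[-4, -7, -1, -11, -2, -6, -10, -3, -9, -5, 0, 1]

pivot = 0; lo=0, mid=0, hi=11
arr[mid]=-4<0: swap arr[0],arr[0]; lo=1,mid=1 → [-4, -7, -1, -11, -2, -6, -10, 1, -9, 0, -5, -3]
arr[mid]=-7<0: swap arr[1],arr[1]; lo=2,mid=2 → [-4, -7, -1, -11, -2, -6, -10, 1, -9, 0, -5, -3]
arr[mid]=-1<0: swap arr[2],arr[2]; lo=3,mid=3 → [-4, -7, -1, -11, -2, -6, -10, 1, -9, 0, -5, -3]
arr[mid]=-11<0: swap arr[3],arr[3]; lo=4,mid=4 → [-4, -7, -1, -11, -2, -6, -10, 1, -9, 0, -5, -3]
arr[mid]=-2<0: swap arr[4],arr[4]; lo=5,mid=5 → [-4, -7, -1, -11, -2, -6, -10, 1, -9, 0, -5, -3]
arr[mid]=-6<0: swap arr[5],arr[5]; lo=6,mid=6 → [-4, -7, -1, -11, -2, -6, -10, 1, -9, 0, -5, -3]
arr[mid]=-10<0: swap arr[6],arr[6]; lo=7,mid=7 → [-4, -7, -1, -11, -2, -6, -10, 1, -9, 0, -5, -3]
arr[mid]=1>0: swap arr[7],arr[11]; hi=10 → [-4, -7, -1, -11, -2, -6, -10, -3, -9, 0, -5, 1]
arr[mid]=-3<0: swap arr[7],arr[7]; lo=8,mid=8 → [-4, -7, -1, -11, -2, -6, -10, -3, -9, 0, -5, 1]
arr[mid]=-9<0: swap arr[8],arr[8]; lo=9,mid=9 → [-4, -7, -1, -11, -2, -6, -10, -3, -9, 0, -5, 1]
arr[mid]=0=0: mid=10
arr[mid]=-5<0: swap arr[9],arr[10]; lo=10,mid=11 → [-4, -7, -1, -11, -2, -6, -10, -3, -9, -5, 0, 1]
end: lo=10, hi=10; arr = [-4, -7, -1, -11, -2, -6, -10, -3, -9, -5, 0, 1]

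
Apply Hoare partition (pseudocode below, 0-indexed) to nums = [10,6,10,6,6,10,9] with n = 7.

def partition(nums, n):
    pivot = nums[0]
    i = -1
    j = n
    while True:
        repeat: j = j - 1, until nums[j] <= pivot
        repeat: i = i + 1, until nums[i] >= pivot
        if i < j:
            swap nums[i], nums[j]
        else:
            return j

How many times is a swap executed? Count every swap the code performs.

pivot = nums[0] = 10; i = -1, j = 7
j→6 (nums[6]=9≤10), i→0 (nums[0]=10≥10); i<j, swap → [9,6,10,6,6,10,10]
j→5 (nums[5]=10≤10), i→2 (nums[2]=10≥10); i<j, swap → [9,6,10,6,6,10,10]
j→4, i→5; i≥j, return j=4. nums = [9,6,10,6,6,10,10]

2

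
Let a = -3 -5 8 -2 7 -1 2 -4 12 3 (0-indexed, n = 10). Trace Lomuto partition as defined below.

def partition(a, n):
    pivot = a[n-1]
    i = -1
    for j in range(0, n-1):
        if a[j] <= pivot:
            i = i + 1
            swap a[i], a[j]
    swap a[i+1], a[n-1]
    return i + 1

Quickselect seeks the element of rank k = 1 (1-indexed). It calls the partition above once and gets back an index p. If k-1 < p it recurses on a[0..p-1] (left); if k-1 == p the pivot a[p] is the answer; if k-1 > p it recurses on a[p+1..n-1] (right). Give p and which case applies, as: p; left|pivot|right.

6; left

pivot=3, i=-1
j=0: -3≤3, i=0, swap(0,0) ⇒ -3 -5 8 -2 7 -1 2 -4 12 3
j=1: -5≤3, i=1, swap(1,1) ⇒ -3 -5 8 -2 7 -1 2 -4 12 3
j=2: 8>3, skip
j=3: -2≤3, i=2, swap(2,3) ⇒ -3 -5 -2 8 7 -1 2 -4 12 3
j=4: 7>3, skip
j=5: -1≤3, i=3, swap(3,5) ⇒ -3 -5 -2 -1 7 8 2 -4 12 3
j=6: 2≤3, i=4, swap(4,6) ⇒ -3 -5 -2 -1 2 8 7 -4 12 3
j=7: -4≤3, i=5, swap(5,7) ⇒ -3 -5 -2 -1 2 -4 7 8 12 3
j=8: 12>3, skip
swap(6,9) ⇒ -3 -5 -2 -1 2 -4 3 8 12 7; return 6
p = 6; k-1 = 0 < 6 ⇒ left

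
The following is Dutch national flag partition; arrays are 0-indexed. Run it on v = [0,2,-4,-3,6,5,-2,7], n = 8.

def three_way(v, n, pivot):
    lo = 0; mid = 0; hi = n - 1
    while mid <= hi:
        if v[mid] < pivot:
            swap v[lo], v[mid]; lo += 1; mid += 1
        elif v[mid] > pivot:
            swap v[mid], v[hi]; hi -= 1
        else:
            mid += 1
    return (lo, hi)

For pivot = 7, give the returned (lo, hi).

pivot = 7; lo=0, mid=0, hi=7
v[mid]=0<7: swap v[0],v[0]; lo=1,mid=1 → [0,2,-4,-3,6,5,-2,7]
v[mid]=2<7: swap v[1],v[1]; lo=2,mid=2 → [0,2,-4,-3,6,5,-2,7]
v[mid]=-4<7: swap v[2],v[2]; lo=3,mid=3 → [0,2,-4,-3,6,5,-2,7]
v[mid]=-3<7: swap v[3],v[3]; lo=4,mid=4 → [0,2,-4,-3,6,5,-2,7]
v[mid]=6<7: swap v[4],v[4]; lo=5,mid=5 → [0,2,-4,-3,6,5,-2,7]
v[mid]=5<7: swap v[5],v[5]; lo=6,mid=6 → [0,2,-4,-3,6,5,-2,7]
v[mid]=-2<7: swap v[6],v[6]; lo=7,mid=7 → [0,2,-4,-3,6,5,-2,7]
v[mid]=7=7: mid=8
end: lo=7, hi=7; v = [0,2,-4,-3,6,5,-2,7]

(7, 7)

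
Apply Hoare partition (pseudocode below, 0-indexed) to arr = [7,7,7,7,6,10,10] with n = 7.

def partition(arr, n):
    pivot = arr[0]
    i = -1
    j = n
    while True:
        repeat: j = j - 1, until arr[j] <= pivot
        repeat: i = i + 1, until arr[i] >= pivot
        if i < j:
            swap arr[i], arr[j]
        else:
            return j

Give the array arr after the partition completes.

pivot = arr[0] = 7; i = -1, j = 7
j→4 (arr[4]=6≤7), i→0 (arr[0]=7≥7); i<j, swap → [6,7,7,7,7,10,10]
j→3 (arr[3]=7≤7), i→1 (arr[1]=7≥7); i<j, swap → [6,7,7,7,7,10,10]
j→2, i→2; i≥j, return j=2. arr = [6,7,7,7,7,10,10]

[6,7,7,7,7,10,10]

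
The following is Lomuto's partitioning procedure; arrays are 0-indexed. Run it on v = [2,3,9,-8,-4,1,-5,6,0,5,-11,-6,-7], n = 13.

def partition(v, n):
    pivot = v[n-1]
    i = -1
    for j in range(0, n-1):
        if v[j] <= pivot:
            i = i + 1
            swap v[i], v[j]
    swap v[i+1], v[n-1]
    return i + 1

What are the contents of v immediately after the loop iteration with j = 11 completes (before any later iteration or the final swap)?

[-8,-11,9,2,-4,1,-5,6,0,5,3,-6,-7]

pivot = v[12] = -7; i = -1
j=0: v[0]=2 > -7 → no swap
j=1: v[1]=3 > -7 → no swap
j=2: v[2]=9 > -7 → no swap
j=3: v[3]=-8 ≤ -7 → i=0, swap v[0],v[3] → [-8,3,9,2,-4,1,-5,6,0,5,-11,-6,-7]
j=4: v[4]=-4 > -7 → no swap
j=5: v[5]=1 > -7 → no swap
j=6: v[6]=-5 > -7 → no swap
j=7: v[7]=6 > -7 → no swap
j=8: v[8]=0 > -7 → no swap
j=9: v[9]=5 > -7 → no swap
j=10: v[10]=-11 ≤ -7 → i=1, swap v[1],v[10] → [-8,-11,9,2,-4,1,-5,6,0,5,3,-6,-7]
j=11: v[11]=-6 > -7 → no swap
(after j=11) v = [-8,-11,9,2,-4,1,-5,6,0,5,3,-6,-7]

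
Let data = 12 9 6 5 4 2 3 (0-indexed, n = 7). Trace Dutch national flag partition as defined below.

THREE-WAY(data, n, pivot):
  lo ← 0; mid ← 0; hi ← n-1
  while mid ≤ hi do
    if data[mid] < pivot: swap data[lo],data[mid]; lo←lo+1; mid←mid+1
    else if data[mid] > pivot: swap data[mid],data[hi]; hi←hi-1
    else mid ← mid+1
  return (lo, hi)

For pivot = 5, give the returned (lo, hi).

(3, 3)

pivot = 5; lo=0, mid=0, hi=6
data[mid]=12>5: swap data[0],data[6]; hi=5 → 3 9 6 5 4 2 12
data[mid]=3<5: swap data[0],data[0]; lo=1,mid=1 → 3 9 6 5 4 2 12
data[mid]=9>5: swap data[1],data[5]; hi=4 → 3 2 6 5 4 9 12
data[mid]=2<5: swap data[1],data[1]; lo=2,mid=2 → 3 2 6 5 4 9 12
data[mid]=6>5: swap data[2],data[4]; hi=3 → 3 2 4 5 6 9 12
data[mid]=4<5: swap data[2],data[2]; lo=3,mid=3 → 3 2 4 5 6 9 12
data[mid]=5=5: mid=4
end: lo=3, hi=3; data = 3 2 4 5 6 9 12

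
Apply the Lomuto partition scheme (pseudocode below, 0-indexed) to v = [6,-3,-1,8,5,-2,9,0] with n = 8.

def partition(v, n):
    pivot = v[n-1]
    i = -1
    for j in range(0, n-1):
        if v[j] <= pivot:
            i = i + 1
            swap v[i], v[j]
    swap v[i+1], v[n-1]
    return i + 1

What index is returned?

pivot = v[7] = 0; i = -1
j=0: v[0]=6 > 0 → no swap
j=1: v[1]=-3 ≤ 0 → i=0, swap v[0],v[1] → [-3,6,-1,8,5,-2,9,0]
j=2: v[2]=-1 ≤ 0 → i=1, swap v[1],v[2] → [-3,-1,6,8,5,-2,9,0]
j=3: v[3]=8 > 0 → no swap
j=4: v[4]=5 > 0 → no swap
j=5: v[5]=-2 ≤ 0 → i=2, swap v[2],v[5] → [-3,-1,-2,8,5,6,9,0]
j=6: v[6]=9 > 0 → no swap
final swap v[3],v[7] → [-3,-1,-2,0,5,6,9,8]; return 3

3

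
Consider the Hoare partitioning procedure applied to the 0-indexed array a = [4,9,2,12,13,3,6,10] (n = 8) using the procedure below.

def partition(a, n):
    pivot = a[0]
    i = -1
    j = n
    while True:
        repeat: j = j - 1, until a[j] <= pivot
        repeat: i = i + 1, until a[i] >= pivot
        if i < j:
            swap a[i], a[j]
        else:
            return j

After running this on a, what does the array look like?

pivot = a[0] = 4; i = -1, j = 8
j→5 (a[5]=3≤4), i→0 (a[0]=4≥4); i<j, swap → [3,9,2,12,13,4,6,10]
j→2 (a[2]=2≤4), i→1 (a[1]=9≥4); i<j, swap → [3,2,9,12,13,4,6,10]
j→1, i→2; i≥j, return j=1. a = [3,2,9,12,13,4,6,10]

[3,2,9,12,13,4,6,10]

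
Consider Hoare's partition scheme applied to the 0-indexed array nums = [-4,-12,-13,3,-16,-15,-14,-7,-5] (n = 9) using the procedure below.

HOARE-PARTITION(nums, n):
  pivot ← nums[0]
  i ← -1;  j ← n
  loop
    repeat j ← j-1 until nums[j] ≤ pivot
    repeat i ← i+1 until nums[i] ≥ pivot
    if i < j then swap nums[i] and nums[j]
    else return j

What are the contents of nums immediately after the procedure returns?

[-5,-12,-13,-7,-16,-15,-14,3,-4]

pivot=-4
j stops at 8 (-5), i stops at 0 (-4); swap ⇒ [-5,-12,-13,3,-16,-15,-14,-7,-4]
j stops at 7 (-7), i stops at 3 (3); swap ⇒ [-5,-12,-13,-7,-16,-15,-14,3,-4]
j stops at 6, i stops at 7; i≥j ⇒ return 6. nums=[-5,-12,-13,-7,-16,-15,-14,3,-4]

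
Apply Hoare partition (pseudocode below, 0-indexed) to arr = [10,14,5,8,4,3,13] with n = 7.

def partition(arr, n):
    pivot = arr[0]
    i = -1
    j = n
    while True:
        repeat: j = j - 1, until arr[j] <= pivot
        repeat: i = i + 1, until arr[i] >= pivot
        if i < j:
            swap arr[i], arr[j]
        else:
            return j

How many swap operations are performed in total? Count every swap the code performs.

pivot = arr[0] = 10; i = -1, j = 7
j→5 (arr[5]=3≤10), i→0 (arr[0]=10≥10); i<j, swap → [3,14,5,8,4,10,13]
j→4 (arr[4]=4≤10), i→1 (arr[1]=14≥10); i<j, swap → [3,4,5,8,14,10,13]
j→3, i→4; i≥j, return j=3. arr = [3,4,5,8,14,10,13]

2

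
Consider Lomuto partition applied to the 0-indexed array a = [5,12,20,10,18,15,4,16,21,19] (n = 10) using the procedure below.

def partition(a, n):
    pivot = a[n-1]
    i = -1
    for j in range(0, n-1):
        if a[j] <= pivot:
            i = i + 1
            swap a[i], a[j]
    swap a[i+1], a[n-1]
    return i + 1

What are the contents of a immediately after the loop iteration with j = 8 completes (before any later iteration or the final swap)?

[5,12,10,18,15,4,16,20,21,19]

pivot=19, i=-1
j=0: 5≤19, i=0, swap(0,0) ⇒ [5,12,20,10,18,15,4,16,21,19]
j=1: 12≤19, i=1, swap(1,1) ⇒ [5,12,20,10,18,15,4,16,21,19]
j=2: 20>19, skip
j=3: 10≤19, i=2, swap(2,3) ⇒ [5,12,10,20,18,15,4,16,21,19]
j=4: 18≤19, i=3, swap(3,4) ⇒ [5,12,10,18,20,15,4,16,21,19]
j=5: 15≤19, i=4, swap(4,5) ⇒ [5,12,10,18,15,20,4,16,21,19]
j=6: 4≤19, i=5, swap(5,6) ⇒ [5,12,10,18,15,4,20,16,21,19]
j=7: 16≤19, i=6, swap(6,7) ⇒ [5,12,10,18,15,4,16,20,21,19]
j=8: 21>19, skip
(after j=8) a = [5,12,10,18,15,4,16,20,21,19]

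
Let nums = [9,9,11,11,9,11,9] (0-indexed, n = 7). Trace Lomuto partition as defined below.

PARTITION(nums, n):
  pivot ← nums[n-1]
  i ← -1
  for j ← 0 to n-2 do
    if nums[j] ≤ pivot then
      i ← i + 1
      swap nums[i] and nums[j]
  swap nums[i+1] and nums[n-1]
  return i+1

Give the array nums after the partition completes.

[9,9,9,9,11,11,11]

pivot = nums[6] = 9; i = -1
j=0: nums[0]=9 ≤ 9 → i=0, swap nums[0],nums[0] (no change) → [9,9,11,11,9,11,9]
j=1: nums[1]=9 ≤ 9 → i=1, swap nums[1],nums[1] (no change) → [9,9,11,11,9,11,9]
j=2: nums[2]=11 > 9 → no swap
j=3: nums[3]=11 > 9 → no swap
j=4: nums[4]=9 ≤ 9 → i=2, swap nums[2],nums[4] → [9,9,9,11,11,11,9]
j=5: nums[5]=11 > 9 → no swap
final swap nums[3],nums[6] → [9,9,9,9,11,11,11]; return 3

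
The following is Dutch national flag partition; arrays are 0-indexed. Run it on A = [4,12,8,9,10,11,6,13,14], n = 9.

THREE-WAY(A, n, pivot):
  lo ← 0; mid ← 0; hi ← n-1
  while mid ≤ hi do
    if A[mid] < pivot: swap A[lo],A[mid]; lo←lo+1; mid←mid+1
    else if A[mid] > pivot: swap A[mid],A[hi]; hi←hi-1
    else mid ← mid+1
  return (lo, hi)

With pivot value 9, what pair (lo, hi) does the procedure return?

(3, 3)

pivot = 9; lo=0, mid=0, hi=8
A[mid]=4<9: swap A[0],A[0]; lo=1,mid=1 → [4,12,8,9,10,11,6,13,14]
A[mid]=12>9: swap A[1],A[8]; hi=7 → [4,14,8,9,10,11,6,13,12]
A[mid]=14>9: swap A[1],A[7]; hi=6 → [4,13,8,9,10,11,6,14,12]
A[mid]=13>9: swap A[1],A[6]; hi=5 → [4,6,8,9,10,11,13,14,12]
A[mid]=6<9: swap A[1],A[1]; lo=2,mid=2 → [4,6,8,9,10,11,13,14,12]
A[mid]=8<9: swap A[2],A[2]; lo=3,mid=3 → [4,6,8,9,10,11,13,14,12]
A[mid]=9=9: mid=4
A[mid]=10>9: swap A[4],A[5]; hi=4 → [4,6,8,9,11,10,13,14,12]
A[mid]=11>9: swap A[4],A[4]; hi=3 → [4,6,8,9,11,10,13,14,12]
end: lo=3, hi=3; A = [4,6,8,9,11,10,13,14,12]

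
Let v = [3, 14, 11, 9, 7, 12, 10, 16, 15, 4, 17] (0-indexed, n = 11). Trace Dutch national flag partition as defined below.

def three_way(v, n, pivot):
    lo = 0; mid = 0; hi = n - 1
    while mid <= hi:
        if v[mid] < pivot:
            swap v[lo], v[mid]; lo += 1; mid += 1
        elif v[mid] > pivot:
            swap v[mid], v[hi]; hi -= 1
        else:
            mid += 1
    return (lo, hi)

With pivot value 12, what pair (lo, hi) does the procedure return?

(6, 6)

pivot = 12; lo=0, mid=0, hi=10
v[mid]=3<12: swap v[0],v[0]; lo=1,mid=1 → [3, 14, 11, 9, 7, 12, 10, 16, 15, 4, 17]
v[mid]=14>12: swap v[1],v[10]; hi=9 → [3, 17, 11, 9, 7, 12, 10, 16, 15, 4, 14]
v[mid]=17>12: swap v[1],v[9]; hi=8 → [3, 4, 11, 9, 7, 12, 10, 16, 15, 17, 14]
v[mid]=4<12: swap v[1],v[1]; lo=2,mid=2 → [3, 4, 11, 9, 7, 12, 10, 16, 15, 17, 14]
v[mid]=11<12: swap v[2],v[2]; lo=3,mid=3 → [3, 4, 11, 9, 7, 12, 10, 16, 15, 17, 14]
v[mid]=9<12: swap v[3],v[3]; lo=4,mid=4 → [3, 4, 11, 9, 7, 12, 10, 16, 15, 17, 14]
v[mid]=7<12: swap v[4],v[4]; lo=5,mid=5 → [3, 4, 11, 9, 7, 12, 10, 16, 15, 17, 14]
v[mid]=12=12: mid=6
v[mid]=10<12: swap v[5],v[6]; lo=6,mid=7 → [3, 4, 11, 9, 7, 10, 12, 16, 15, 17, 14]
v[mid]=16>12: swap v[7],v[8]; hi=7 → [3, 4, 11, 9, 7, 10, 12, 15, 16, 17, 14]
v[mid]=15>12: swap v[7],v[7]; hi=6 → [3, 4, 11, 9, 7, 10, 12, 15, 16, 17, 14]
end: lo=6, hi=6; v = [3, 4, 11, 9, 7, 10, 12, 15, 16, 17, 14]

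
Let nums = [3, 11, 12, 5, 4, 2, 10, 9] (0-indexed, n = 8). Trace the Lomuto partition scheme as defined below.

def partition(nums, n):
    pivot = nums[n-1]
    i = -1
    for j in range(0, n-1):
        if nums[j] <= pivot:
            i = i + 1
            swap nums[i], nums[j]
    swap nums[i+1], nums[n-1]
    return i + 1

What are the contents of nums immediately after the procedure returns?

[3, 5, 4, 2, 9, 11, 10, 12]

pivot = nums[7] = 9; i = -1
j=0: nums[0]=3 ≤ 9 → i=0, swap nums[0],nums[0] (no change) → [3, 11, 12, 5, 4, 2, 10, 9]
j=1: nums[1]=11 > 9 → no swap
j=2: nums[2]=12 > 9 → no swap
j=3: nums[3]=5 ≤ 9 → i=1, swap nums[1],nums[3] → [3, 5, 12, 11, 4, 2, 10, 9]
j=4: nums[4]=4 ≤ 9 → i=2, swap nums[2],nums[4] → [3, 5, 4, 11, 12, 2, 10, 9]
j=5: nums[5]=2 ≤ 9 → i=3, swap nums[3],nums[5] → [3, 5, 4, 2, 12, 11, 10, 9]
j=6: nums[6]=10 > 9 → no swap
final swap nums[4],nums[7] → [3, 5, 4, 2, 9, 11, 10, 12]; return 4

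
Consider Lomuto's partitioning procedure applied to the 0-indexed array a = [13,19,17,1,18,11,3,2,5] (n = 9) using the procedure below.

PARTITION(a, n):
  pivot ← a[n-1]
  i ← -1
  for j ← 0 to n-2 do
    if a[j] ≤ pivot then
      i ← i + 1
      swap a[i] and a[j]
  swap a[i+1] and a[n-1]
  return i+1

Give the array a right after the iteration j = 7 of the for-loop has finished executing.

pivot = a[8] = 5; i = -1
j=0: a[0]=13 > 5 → no swap
j=1: a[1]=19 > 5 → no swap
j=2: a[2]=17 > 5 → no swap
j=3: a[3]=1 ≤ 5 → i=0, swap a[0],a[3] → [1,19,17,13,18,11,3,2,5]
j=4: a[4]=18 > 5 → no swap
j=5: a[5]=11 > 5 → no swap
j=6: a[6]=3 ≤ 5 → i=1, swap a[1],a[6] → [1,3,17,13,18,11,19,2,5]
j=7: a[7]=2 ≤ 5 → i=2, swap a[2],a[7] → [1,3,2,13,18,11,19,17,5]
(after j=7) a = [1,3,2,13,18,11,19,17,5]

[1,3,2,13,18,11,19,17,5]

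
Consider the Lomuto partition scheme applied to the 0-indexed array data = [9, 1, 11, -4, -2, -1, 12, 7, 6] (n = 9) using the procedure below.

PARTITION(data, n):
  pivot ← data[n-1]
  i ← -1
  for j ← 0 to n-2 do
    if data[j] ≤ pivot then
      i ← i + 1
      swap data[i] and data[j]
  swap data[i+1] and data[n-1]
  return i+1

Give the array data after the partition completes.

[1, -4, -2, -1, 6, 9, 12, 7, 11]

pivot = data[8] = 6; i = -1
j=0: data[0]=9 > 6 → no swap
j=1: data[1]=1 ≤ 6 → i=0, swap data[0],data[1] → [1, 9, 11, -4, -2, -1, 12, 7, 6]
j=2: data[2]=11 > 6 → no swap
j=3: data[3]=-4 ≤ 6 → i=1, swap data[1],data[3] → [1, -4, 11, 9, -2, -1, 12, 7, 6]
j=4: data[4]=-2 ≤ 6 → i=2, swap data[2],data[4] → [1, -4, -2, 9, 11, -1, 12, 7, 6]
j=5: data[5]=-1 ≤ 6 → i=3, swap data[3],data[5] → [1, -4, -2, -1, 11, 9, 12, 7, 6]
j=6: data[6]=12 > 6 → no swap
j=7: data[7]=7 > 6 → no swap
final swap data[4],data[8] → [1, -4, -2, -1, 6, 9, 12, 7, 11]; return 4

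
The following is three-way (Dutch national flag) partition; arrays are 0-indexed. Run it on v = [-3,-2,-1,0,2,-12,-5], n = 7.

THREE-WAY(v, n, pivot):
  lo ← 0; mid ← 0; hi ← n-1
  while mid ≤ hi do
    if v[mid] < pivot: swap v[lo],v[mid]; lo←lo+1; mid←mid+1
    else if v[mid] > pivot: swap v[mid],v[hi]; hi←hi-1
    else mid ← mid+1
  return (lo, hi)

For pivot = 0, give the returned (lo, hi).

(5, 5)

pivot = 0; lo=0, mid=0, hi=6
v[mid]=-3<0: swap v[0],v[0]; lo=1,mid=1 → [-3,-2,-1,0,2,-12,-5]
v[mid]=-2<0: swap v[1],v[1]; lo=2,mid=2 → [-3,-2,-1,0,2,-12,-5]
v[mid]=-1<0: swap v[2],v[2]; lo=3,mid=3 → [-3,-2,-1,0,2,-12,-5]
v[mid]=0=0: mid=4
v[mid]=2>0: swap v[4],v[6]; hi=5 → [-3,-2,-1,0,-5,-12,2]
v[mid]=-5<0: swap v[3],v[4]; lo=4,mid=5 → [-3,-2,-1,-5,0,-12,2]
v[mid]=-12<0: swap v[4],v[5]; lo=5,mid=6 → [-3,-2,-1,-5,-12,0,2]
end: lo=5, hi=5; v = [-3,-2,-1,-5,-12,0,2]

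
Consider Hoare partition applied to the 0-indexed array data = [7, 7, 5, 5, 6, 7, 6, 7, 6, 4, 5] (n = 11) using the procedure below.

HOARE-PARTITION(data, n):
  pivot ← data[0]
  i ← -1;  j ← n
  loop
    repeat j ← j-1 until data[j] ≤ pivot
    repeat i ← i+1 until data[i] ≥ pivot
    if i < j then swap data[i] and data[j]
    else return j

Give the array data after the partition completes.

[5, 4, 5, 5, 6, 6, 6, 7, 7, 7, 7]

pivot = data[0] = 7; i = -1, j = 11
j→10 (data[10]=5≤7), i→0 (data[0]=7≥7); i<j, swap → [5, 7, 5, 5, 6, 7, 6, 7, 6, 4, 7]
j→9 (data[9]=4≤7), i→1 (data[1]=7≥7); i<j, swap → [5, 4, 5, 5, 6, 7, 6, 7, 6, 7, 7]
j→8 (data[8]=6≤7), i→5 (data[5]=7≥7); i<j, swap → [5, 4, 5, 5, 6, 6, 6, 7, 7, 7, 7]
j→7, i→7; i≥j, return j=7. data = [5, 4, 5, 5, 6, 6, 6, 7, 7, 7, 7]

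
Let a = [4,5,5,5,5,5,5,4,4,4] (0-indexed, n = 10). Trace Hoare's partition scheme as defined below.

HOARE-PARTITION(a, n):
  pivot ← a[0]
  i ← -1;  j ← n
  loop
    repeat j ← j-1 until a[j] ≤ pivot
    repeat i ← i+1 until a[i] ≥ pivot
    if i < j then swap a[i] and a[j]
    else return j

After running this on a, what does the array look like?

pivot = a[0] = 4; i = -1, j = 10
j→9 (a[9]=4≤4), i→0 (a[0]=4≥4); i<j, swap → [4,5,5,5,5,5,5,4,4,4]
j→8 (a[8]=4≤4), i→1 (a[1]=5≥4); i<j, swap → [4,4,5,5,5,5,5,4,5,4]
j→7 (a[7]=4≤4), i→2 (a[2]=5≥4); i<j, swap → [4,4,4,5,5,5,5,5,5,4]
j→2, i→3; i≥j, return j=2. a = [4,4,4,5,5,5,5,5,5,4]

[4,4,4,5,5,5,5,5,5,4]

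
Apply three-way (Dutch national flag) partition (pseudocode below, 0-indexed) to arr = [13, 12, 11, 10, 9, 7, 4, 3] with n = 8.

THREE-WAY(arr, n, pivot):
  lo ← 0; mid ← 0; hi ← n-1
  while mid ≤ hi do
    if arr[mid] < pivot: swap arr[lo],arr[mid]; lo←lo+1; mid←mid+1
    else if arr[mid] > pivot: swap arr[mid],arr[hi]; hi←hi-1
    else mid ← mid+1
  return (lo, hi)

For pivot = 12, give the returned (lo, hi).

(6, 6)

pivot = 12; lo=0, mid=0, hi=7
arr[mid]=13>12: swap arr[0],arr[7]; hi=6 → [3, 12, 11, 10, 9, 7, 4, 13]
arr[mid]=3<12: swap arr[0],arr[0]; lo=1,mid=1 → [3, 12, 11, 10, 9, 7, 4, 13]
arr[mid]=12=12: mid=2
arr[mid]=11<12: swap arr[1],arr[2]; lo=2,mid=3 → [3, 11, 12, 10, 9, 7, 4, 13]
arr[mid]=10<12: swap arr[2],arr[3]; lo=3,mid=4 → [3, 11, 10, 12, 9, 7, 4, 13]
arr[mid]=9<12: swap arr[3],arr[4]; lo=4,mid=5 → [3, 11, 10, 9, 12, 7, 4, 13]
arr[mid]=7<12: swap arr[4],arr[5]; lo=5,mid=6 → [3, 11, 10, 9, 7, 12, 4, 13]
arr[mid]=4<12: swap arr[5],arr[6]; lo=6,mid=7 → [3, 11, 10, 9, 7, 4, 12, 13]
end: lo=6, hi=6; arr = [3, 11, 10, 9, 7, 4, 12, 13]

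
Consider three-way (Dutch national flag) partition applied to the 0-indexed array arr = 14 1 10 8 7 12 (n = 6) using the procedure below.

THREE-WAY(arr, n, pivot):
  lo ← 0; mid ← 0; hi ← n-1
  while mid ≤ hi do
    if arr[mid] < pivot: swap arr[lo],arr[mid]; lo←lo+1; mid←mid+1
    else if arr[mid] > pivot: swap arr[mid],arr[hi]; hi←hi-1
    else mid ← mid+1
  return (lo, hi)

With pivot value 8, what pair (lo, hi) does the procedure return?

(2, 2)

pivot = 8; lo=0, mid=0, hi=5
arr[mid]=14>8: swap arr[0],arr[5]; hi=4 → 12 1 10 8 7 14
arr[mid]=12>8: swap arr[0],arr[4]; hi=3 → 7 1 10 8 12 14
arr[mid]=7<8: swap arr[0],arr[0]; lo=1,mid=1 → 7 1 10 8 12 14
arr[mid]=1<8: swap arr[1],arr[1]; lo=2,mid=2 → 7 1 10 8 12 14
arr[mid]=10>8: swap arr[2],arr[3]; hi=2 → 7 1 8 10 12 14
arr[mid]=8=8: mid=3
end: lo=2, hi=2; arr = 7 1 8 10 12 14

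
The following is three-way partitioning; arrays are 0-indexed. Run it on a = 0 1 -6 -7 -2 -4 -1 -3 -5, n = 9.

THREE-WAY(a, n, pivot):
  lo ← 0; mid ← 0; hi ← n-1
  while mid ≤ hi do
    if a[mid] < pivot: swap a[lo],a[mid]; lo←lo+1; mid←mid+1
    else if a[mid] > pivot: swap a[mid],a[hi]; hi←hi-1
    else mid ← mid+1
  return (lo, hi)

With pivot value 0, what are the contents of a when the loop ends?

-5 -6 -7 -2 -4 -1 -3 0 1

pivot = 0; lo=0, mid=0, hi=8
a[mid]=0=0: mid=1
a[mid]=1>0: swap a[1],a[8]; hi=7 → 0 -5 -6 -7 -2 -4 -1 -3 1
a[mid]=-5<0: swap a[0],a[1]; lo=1,mid=2 → -5 0 -6 -7 -2 -4 -1 -3 1
a[mid]=-6<0: swap a[1],a[2]; lo=2,mid=3 → -5 -6 0 -7 -2 -4 -1 -3 1
a[mid]=-7<0: swap a[2],a[3]; lo=3,mid=4 → -5 -6 -7 0 -2 -4 -1 -3 1
a[mid]=-2<0: swap a[3],a[4]; lo=4,mid=5 → -5 -6 -7 -2 0 -4 -1 -3 1
a[mid]=-4<0: swap a[4],a[5]; lo=5,mid=6 → -5 -6 -7 -2 -4 0 -1 -3 1
a[mid]=-1<0: swap a[5],a[6]; lo=6,mid=7 → -5 -6 -7 -2 -4 -1 0 -3 1
a[mid]=-3<0: swap a[6],a[7]; lo=7,mid=8 → -5 -6 -7 -2 -4 -1 -3 0 1
end: lo=7, hi=7; a = -5 -6 -7 -2 -4 -1 -3 0 1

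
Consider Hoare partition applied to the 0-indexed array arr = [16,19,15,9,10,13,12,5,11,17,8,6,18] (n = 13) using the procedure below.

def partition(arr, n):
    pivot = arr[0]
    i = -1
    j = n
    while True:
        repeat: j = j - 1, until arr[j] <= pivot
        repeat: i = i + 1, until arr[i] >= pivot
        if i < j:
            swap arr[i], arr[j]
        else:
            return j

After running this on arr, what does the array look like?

pivot=16
j stops at 11 (6), i stops at 0 (16); swap ⇒ [6,19,15,9,10,13,12,5,11,17,8,16,18]
j stops at 10 (8), i stops at 1 (19); swap ⇒ [6,8,15,9,10,13,12,5,11,17,19,16,18]
j stops at 8, i stops at 9; i≥j ⇒ return 8. arr=[6,8,15,9,10,13,12,5,11,17,19,16,18]

[6,8,15,9,10,13,12,5,11,17,19,16,18]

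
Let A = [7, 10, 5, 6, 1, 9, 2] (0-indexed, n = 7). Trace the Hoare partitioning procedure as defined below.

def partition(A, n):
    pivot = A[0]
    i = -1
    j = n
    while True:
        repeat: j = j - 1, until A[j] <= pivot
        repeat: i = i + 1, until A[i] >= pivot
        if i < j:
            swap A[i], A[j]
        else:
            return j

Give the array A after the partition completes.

pivot=7
j stops at 6 (2), i stops at 0 (7); swap ⇒ [2, 10, 5, 6, 1, 9, 7]
j stops at 4 (1), i stops at 1 (10); swap ⇒ [2, 1, 5, 6, 10, 9, 7]
j stops at 3, i stops at 4; i≥j ⇒ return 3. A=[2, 1, 5, 6, 10, 9, 7]

[2, 1, 5, 6, 10, 9, 7]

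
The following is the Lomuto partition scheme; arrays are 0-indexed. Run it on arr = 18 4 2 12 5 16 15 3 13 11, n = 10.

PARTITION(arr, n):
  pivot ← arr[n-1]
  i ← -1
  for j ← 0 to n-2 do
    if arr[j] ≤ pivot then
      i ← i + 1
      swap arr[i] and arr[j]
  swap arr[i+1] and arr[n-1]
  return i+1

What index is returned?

4

pivot = arr[9] = 11; i = -1
j=0: arr[0]=18 > 11 → no swap
j=1: arr[1]=4 ≤ 11 → i=0, swap arr[0],arr[1] → 4 18 2 12 5 16 15 3 13 11
j=2: arr[2]=2 ≤ 11 → i=1, swap arr[1],arr[2] → 4 2 18 12 5 16 15 3 13 11
j=3: arr[3]=12 > 11 → no swap
j=4: arr[4]=5 ≤ 11 → i=2, swap arr[2],arr[4] → 4 2 5 12 18 16 15 3 13 11
j=5: arr[5]=16 > 11 → no swap
j=6: arr[6]=15 > 11 → no swap
j=7: arr[7]=3 ≤ 11 → i=3, swap arr[3],arr[7] → 4 2 5 3 18 16 15 12 13 11
j=8: arr[8]=13 > 11 → no swap
final swap arr[4],arr[9] → 4 2 5 3 11 16 15 12 13 18; return 4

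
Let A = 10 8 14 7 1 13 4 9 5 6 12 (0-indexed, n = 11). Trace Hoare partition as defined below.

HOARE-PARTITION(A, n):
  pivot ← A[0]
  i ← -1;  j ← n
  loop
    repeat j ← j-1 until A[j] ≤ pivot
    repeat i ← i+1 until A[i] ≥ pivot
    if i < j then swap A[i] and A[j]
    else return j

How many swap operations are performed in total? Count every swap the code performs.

pivot = A[0] = 10; i = -1, j = 11
j→9 (A[9]=6≤10), i→0 (A[0]=10≥10); i<j, swap → 6 8 14 7 1 13 4 9 5 10 12
j→8 (A[8]=5≤10), i→2 (A[2]=14≥10); i<j, swap → 6 8 5 7 1 13 4 9 14 10 12
j→7 (A[7]=9≤10), i→5 (A[5]=13≥10); i<j, swap → 6 8 5 7 1 9 4 13 14 10 12
j→6, i→7; i≥j, return j=6. A = 6 8 5 7 1 9 4 13 14 10 12

3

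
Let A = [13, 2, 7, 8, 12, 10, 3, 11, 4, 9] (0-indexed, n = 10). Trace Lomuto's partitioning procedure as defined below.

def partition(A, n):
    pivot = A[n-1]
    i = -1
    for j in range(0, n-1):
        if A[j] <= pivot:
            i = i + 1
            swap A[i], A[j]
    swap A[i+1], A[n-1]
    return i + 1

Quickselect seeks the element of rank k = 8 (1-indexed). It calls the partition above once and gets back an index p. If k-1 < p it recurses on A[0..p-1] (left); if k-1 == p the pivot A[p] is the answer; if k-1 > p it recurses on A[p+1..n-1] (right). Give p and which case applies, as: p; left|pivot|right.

5; right

pivot=9, i=-1
j=0: 13>9, skip
j=1: 2≤9, i=0, swap(0,1) ⇒ [2, 13, 7, 8, 12, 10, 3, 11, 4, 9]
j=2: 7≤9, i=1, swap(1,2) ⇒ [2, 7, 13, 8, 12, 10, 3, 11, 4, 9]
j=3: 8≤9, i=2, swap(2,3) ⇒ [2, 7, 8, 13, 12, 10, 3, 11, 4, 9]
j=4: 12>9, skip
j=5: 10>9, skip
j=6: 3≤9, i=3, swap(3,6) ⇒ [2, 7, 8, 3, 12, 10, 13, 11, 4, 9]
j=7: 11>9, skip
j=8: 4≤9, i=4, swap(4,8) ⇒ [2, 7, 8, 3, 4, 10, 13, 11, 12, 9]
swap(5,9) ⇒ [2, 7, 8, 3, 4, 9, 13, 11, 12, 10]; return 5
p = 5; k-1 = 7 > 5 ⇒ right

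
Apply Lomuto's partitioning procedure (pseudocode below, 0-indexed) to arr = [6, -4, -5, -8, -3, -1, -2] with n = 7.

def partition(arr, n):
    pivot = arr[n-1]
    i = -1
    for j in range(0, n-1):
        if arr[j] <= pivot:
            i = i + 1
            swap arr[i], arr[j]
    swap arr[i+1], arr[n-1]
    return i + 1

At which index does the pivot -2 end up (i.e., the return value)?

pivot=-2, i=-1
j=0: 6>-2, skip
j=1: -4≤-2, i=0, swap(0,1) ⇒ [-4, 6, -5, -8, -3, -1, -2]
j=2: -5≤-2, i=1, swap(1,2) ⇒ [-4, -5, 6, -8, -3, -1, -2]
j=3: -8≤-2, i=2, swap(2,3) ⇒ [-4, -5, -8, 6, -3, -1, -2]
j=4: -3≤-2, i=3, swap(3,4) ⇒ [-4, -5, -8, -3, 6, -1, -2]
j=5: -1>-2, skip
swap(4,6) ⇒ [-4, -5, -8, -3, -2, -1, 6]; return 4

4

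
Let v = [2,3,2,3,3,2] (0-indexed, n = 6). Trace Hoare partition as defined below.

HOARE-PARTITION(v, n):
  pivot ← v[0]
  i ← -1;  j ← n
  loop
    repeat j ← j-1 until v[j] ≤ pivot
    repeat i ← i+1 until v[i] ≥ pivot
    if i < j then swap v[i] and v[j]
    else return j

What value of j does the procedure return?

1

pivot = v[0] = 2; i = -1, j = 6
j→5 (v[5]=2≤2), i→0 (v[0]=2≥2); i<j, swap → [2,3,2,3,3,2]
j→2 (v[2]=2≤2), i→1 (v[1]=3≥2); i<j, swap → [2,2,3,3,3,2]
j→1, i→2; i≥j, return j=1. v = [2,2,3,3,3,2]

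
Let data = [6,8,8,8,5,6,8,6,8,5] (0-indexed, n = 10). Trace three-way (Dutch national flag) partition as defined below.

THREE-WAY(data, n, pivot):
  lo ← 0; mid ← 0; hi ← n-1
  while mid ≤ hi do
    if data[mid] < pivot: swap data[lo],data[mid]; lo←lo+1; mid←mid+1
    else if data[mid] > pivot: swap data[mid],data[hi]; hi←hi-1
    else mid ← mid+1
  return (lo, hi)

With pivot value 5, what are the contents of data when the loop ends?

[5,5,8,8,6,8,6,8,8,6]

pivot = 5; lo=0, mid=0, hi=9
data[mid]=6>5: swap data[0],data[9]; hi=8 → [5,8,8,8,5,6,8,6,8,6]
data[mid]=5=5: mid=1
data[mid]=8>5: swap data[1],data[8]; hi=7 → [5,8,8,8,5,6,8,6,8,6]
data[mid]=8>5: swap data[1],data[7]; hi=6 → [5,6,8,8,5,6,8,8,8,6]
data[mid]=6>5: swap data[1],data[6]; hi=5 → [5,8,8,8,5,6,6,8,8,6]
data[mid]=8>5: swap data[1],data[5]; hi=4 → [5,6,8,8,5,8,6,8,8,6]
data[mid]=6>5: swap data[1],data[4]; hi=3 → [5,5,8,8,6,8,6,8,8,6]
data[mid]=5=5: mid=2
data[mid]=8>5: swap data[2],data[3]; hi=2 → [5,5,8,8,6,8,6,8,8,6]
data[mid]=8>5: swap data[2],data[2]; hi=1 → [5,5,8,8,6,8,6,8,8,6]
end: lo=0, hi=1; data = [5,5,8,8,6,8,6,8,8,6]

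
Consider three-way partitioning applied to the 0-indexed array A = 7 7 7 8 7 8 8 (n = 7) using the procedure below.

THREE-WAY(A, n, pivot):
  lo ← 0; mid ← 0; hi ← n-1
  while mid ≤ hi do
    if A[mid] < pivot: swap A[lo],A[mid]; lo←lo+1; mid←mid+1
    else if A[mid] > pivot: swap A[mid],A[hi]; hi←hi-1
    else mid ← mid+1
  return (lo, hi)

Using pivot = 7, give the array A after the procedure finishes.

lo=0 mid=0 hi=6
7=7: mid=1
7=7: mid=2
7=7: mid=3
8>7: swap(3,6), hi=5 ⇒ 7 7 7 8 7 8 8
8>7: swap(3,5), hi=4 ⇒ 7 7 7 8 7 8 8
8>7: swap(3,4), hi=3 ⇒ 7 7 7 7 8 8 8
7=7: mid=4
done. lo=0 hi=3; A=7 7 7 7 8 8 8

7 7 7 7 8 8 8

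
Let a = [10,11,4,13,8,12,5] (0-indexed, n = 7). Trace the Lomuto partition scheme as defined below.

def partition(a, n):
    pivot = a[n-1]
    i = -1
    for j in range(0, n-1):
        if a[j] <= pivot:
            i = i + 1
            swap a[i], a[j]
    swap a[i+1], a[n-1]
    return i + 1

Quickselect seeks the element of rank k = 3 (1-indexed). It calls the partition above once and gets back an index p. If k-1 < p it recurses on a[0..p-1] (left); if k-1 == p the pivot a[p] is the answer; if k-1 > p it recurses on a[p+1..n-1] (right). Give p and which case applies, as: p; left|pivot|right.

1; right

pivot=5, i=-1
j=0: 10>5, skip
j=1: 11>5, skip
j=2: 4≤5, i=0, swap(0,2) ⇒ [4,11,10,13,8,12,5]
j=3: 13>5, skip
j=4: 8>5, skip
j=5: 12>5, skip
swap(1,6) ⇒ [4,5,10,13,8,12,11]; return 1
p = 1; k-1 = 2 > 1 ⇒ right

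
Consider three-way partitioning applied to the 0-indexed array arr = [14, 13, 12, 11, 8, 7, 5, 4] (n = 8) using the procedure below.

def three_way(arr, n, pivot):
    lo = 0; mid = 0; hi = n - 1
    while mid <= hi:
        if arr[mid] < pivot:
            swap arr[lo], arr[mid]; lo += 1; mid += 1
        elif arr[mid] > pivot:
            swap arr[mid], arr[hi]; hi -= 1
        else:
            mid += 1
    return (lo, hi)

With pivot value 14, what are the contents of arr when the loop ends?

lo=0 mid=0 hi=7
14=14: mid=1
13<14: swap(0,1), lo=1 mid=2 ⇒ [13, 14, 12, 11, 8, 7, 5, 4]
12<14: swap(1,2), lo=2 mid=3 ⇒ [13, 12, 14, 11, 8, 7, 5, 4]
11<14: swap(2,3), lo=3 mid=4 ⇒ [13, 12, 11, 14, 8, 7, 5, 4]
8<14: swap(3,4), lo=4 mid=5 ⇒ [13, 12, 11, 8, 14, 7, 5, 4]
7<14: swap(4,5), lo=5 mid=6 ⇒ [13, 12, 11, 8, 7, 14, 5, 4]
5<14: swap(5,6), lo=6 mid=7 ⇒ [13, 12, 11, 8, 7, 5, 14, 4]
4<14: swap(6,7), lo=7 mid=8 ⇒ [13, 12, 11, 8, 7, 5, 4, 14]
done. lo=7 hi=7; arr=[13, 12, 11, 8, 7, 5, 4, 14]

[13, 12, 11, 8, 7, 5, 4, 14]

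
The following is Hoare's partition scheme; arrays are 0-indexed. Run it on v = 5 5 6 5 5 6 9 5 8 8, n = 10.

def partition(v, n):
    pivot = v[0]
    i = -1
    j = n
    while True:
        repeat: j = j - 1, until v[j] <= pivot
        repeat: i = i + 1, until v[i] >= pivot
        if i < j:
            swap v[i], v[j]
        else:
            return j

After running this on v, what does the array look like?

pivot = v[0] = 5; i = -1, j = 10
j→7 (v[7]=5≤5), i→0 (v[0]=5≥5); i<j, swap → 5 5 6 5 5 6 9 5 8 8
j→4 (v[4]=5≤5), i→1 (v[1]=5≥5); i<j, swap → 5 5 6 5 5 6 9 5 8 8
j→3 (v[3]=5≤5), i→2 (v[2]=6≥5); i<j, swap → 5 5 5 6 5 6 9 5 8 8
j→2, i→3; i≥j, return j=2. v = 5 5 5 6 5 6 9 5 8 8

5 5 5 6 5 6 9 5 8 8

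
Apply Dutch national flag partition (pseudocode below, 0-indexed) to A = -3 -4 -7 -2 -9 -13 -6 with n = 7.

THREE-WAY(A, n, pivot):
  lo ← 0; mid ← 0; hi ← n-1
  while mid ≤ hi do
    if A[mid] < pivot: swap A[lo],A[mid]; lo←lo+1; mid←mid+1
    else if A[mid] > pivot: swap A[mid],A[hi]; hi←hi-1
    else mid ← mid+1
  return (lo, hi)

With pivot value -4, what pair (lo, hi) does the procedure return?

(4, 4)

pivot = -4; lo=0, mid=0, hi=6
A[mid]=-3>-4: swap A[0],A[6]; hi=5 → -6 -4 -7 -2 -9 -13 -3
A[mid]=-6<-4: swap A[0],A[0]; lo=1,mid=1 → -6 -4 -7 -2 -9 -13 -3
A[mid]=-4=-4: mid=2
A[mid]=-7<-4: swap A[1],A[2]; lo=2,mid=3 → -6 -7 -4 -2 -9 -13 -3
A[mid]=-2>-4: swap A[3],A[5]; hi=4 → -6 -7 -4 -13 -9 -2 -3
A[mid]=-13<-4: swap A[2],A[3]; lo=3,mid=4 → -6 -7 -13 -4 -9 -2 -3
A[mid]=-9<-4: swap A[3],A[4]; lo=4,mid=5 → -6 -7 -13 -9 -4 -2 -3
end: lo=4, hi=4; A = -6 -7 -13 -9 -4 -2 -3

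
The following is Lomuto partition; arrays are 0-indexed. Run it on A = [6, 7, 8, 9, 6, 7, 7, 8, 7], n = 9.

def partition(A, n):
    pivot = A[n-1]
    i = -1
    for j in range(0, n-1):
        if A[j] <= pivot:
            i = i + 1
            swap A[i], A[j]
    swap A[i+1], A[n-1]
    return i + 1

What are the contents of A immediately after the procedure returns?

[6, 7, 6, 7, 7, 7, 8, 8, 9]

pivot = A[8] = 7; i = -1
j=0: A[0]=6 ≤ 7 → i=0, swap A[0],A[0] (no change) → [6, 7, 8, 9, 6, 7, 7, 8, 7]
j=1: A[1]=7 ≤ 7 → i=1, swap A[1],A[1] (no change) → [6, 7, 8, 9, 6, 7, 7, 8, 7]
j=2: A[2]=8 > 7 → no swap
j=3: A[3]=9 > 7 → no swap
j=4: A[4]=6 ≤ 7 → i=2, swap A[2],A[4] → [6, 7, 6, 9, 8, 7, 7, 8, 7]
j=5: A[5]=7 ≤ 7 → i=3, swap A[3],A[5] → [6, 7, 6, 7, 8, 9, 7, 8, 7]
j=6: A[6]=7 ≤ 7 → i=4, swap A[4],A[6] → [6, 7, 6, 7, 7, 9, 8, 8, 7]
j=7: A[7]=8 > 7 → no swap
final swap A[5],A[8] → [6, 7, 6, 7, 7, 7, 8, 8, 9]; return 5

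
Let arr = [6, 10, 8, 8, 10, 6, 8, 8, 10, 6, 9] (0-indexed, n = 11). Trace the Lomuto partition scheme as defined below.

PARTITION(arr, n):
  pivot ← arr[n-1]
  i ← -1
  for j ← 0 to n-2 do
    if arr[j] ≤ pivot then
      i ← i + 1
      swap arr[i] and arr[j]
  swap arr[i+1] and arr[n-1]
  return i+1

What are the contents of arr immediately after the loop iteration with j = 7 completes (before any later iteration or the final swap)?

pivot = arr[10] = 9; i = -1
j=0: arr[0]=6 ≤ 9 → i=0, swap arr[0],arr[0] (no change) → [6, 10, 8, 8, 10, 6, 8, 8, 10, 6, 9]
j=1: arr[1]=10 > 9 → no swap
j=2: arr[2]=8 ≤ 9 → i=1, swap arr[1],arr[2] → [6, 8, 10, 8, 10, 6, 8, 8, 10, 6, 9]
j=3: arr[3]=8 ≤ 9 → i=2, swap arr[2],arr[3] → [6, 8, 8, 10, 10, 6, 8, 8, 10, 6, 9]
j=4: arr[4]=10 > 9 → no swap
j=5: arr[5]=6 ≤ 9 → i=3, swap arr[3],arr[5] → [6, 8, 8, 6, 10, 10, 8, 8, 10, 6, 9]
j=6: arr[6]=8 ≤ 9 → i=4, swap arr[4],arr[6] → [6, 8, 8, 6, 8, 10, 10, 8, 10, 6, 9]
j=7: arr[7]=8 ≤ 9 → i=5, swap arr[5],arr[7] → [6, 8, 8, 6, 8, 8, 10, 10, 10, 6, 9]
(after j=7) arr = [6, 8, 8, 6, 8, 8, 10, 10, 10, 6, 9]

[6, 8, 8, 6, 8, 8, 10, 10, 10, 6, 9]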